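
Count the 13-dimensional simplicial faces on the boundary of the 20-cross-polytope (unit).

An n-cross-polytope has 2^(k+1)·C(n,k+1) k-faces. Here 2^14·C(20,14) = 16384·38760 = 635043840.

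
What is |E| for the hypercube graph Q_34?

Each of the 2^34 = 17179869184 vertices has degree 34; total edges = 34·2^34/2 = 292057776128.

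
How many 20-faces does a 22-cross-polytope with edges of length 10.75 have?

An n-cross-polytope has 2^(k+1)·C(n,k+1) k-faces. Here 2^21·C(22,21) = 2097152·22 = 46137344.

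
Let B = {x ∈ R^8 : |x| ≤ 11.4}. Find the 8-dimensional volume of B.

Volume = π^{8/2}·(11.4)^8/Γ(5) ≈ 1.15778e+09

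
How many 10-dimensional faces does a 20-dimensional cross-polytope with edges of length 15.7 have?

f_10(20-orthoplex) = 2^11 · (20 choose 11) = 343982080.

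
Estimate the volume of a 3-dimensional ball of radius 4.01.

V_3(4.01) = π^(3/2) · (4.01)^3 / Γ(3/2 + 1) ≈ 270.098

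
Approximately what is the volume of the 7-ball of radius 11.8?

Volume = π^{7/2}·(11.8)^7/Γ(9/2) ≈ 1.50506e+08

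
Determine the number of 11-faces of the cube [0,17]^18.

f_11(18-cube) = (18 choose 11) · 2^7 = 4073472.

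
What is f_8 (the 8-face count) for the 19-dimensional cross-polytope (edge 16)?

An n-cross-polytope has 2^(k+1)·C(n,k+1) k-faces. Here 2^9·C(19,9) = 512·92378 = 47297536.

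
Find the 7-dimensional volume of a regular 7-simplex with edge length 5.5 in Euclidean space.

For a regular n-simplex with edge a, V = (a^n / n!)·√((n+1)/2^n). With a=5.5, n=7: V ≈ 7.55176.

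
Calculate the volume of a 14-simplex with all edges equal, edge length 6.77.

For a regular n-simplex with edge a, V = (a^n / n!)·√((n+1)/2^n). With a=6.77, n=14: V ≈ 0.147458.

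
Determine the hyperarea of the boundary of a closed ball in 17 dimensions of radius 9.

S_17(9) = 2·π^(17/2)·(9)^16 / Γ(17/2) = 11712917736940032·π^8/25025 ≈ 4.44109e+15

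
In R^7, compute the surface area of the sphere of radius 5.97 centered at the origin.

S_7(5.97) = 2·π^(7/2)·(5.97)^6 / Γ(7/2) ≈ 1.49735e+06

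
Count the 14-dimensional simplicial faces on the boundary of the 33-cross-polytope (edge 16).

Each 14-face is the convex hull of 15 vertices, one chosen as ±e_i from each of 15 distinct axes: 2^15·C(33,15) = 33985603829760.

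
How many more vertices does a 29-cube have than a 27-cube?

The 29-cube has 2^29 = 536870912 vertices. The 27-cube has 2^27 = 134217728 vertices. Difference: 536870912 - 134217728 = 402653184.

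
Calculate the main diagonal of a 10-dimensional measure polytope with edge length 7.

||(7,7,...,7)|| = √(10)·7 ≈ 22.1359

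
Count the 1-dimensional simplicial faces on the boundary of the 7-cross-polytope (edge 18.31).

Number of 1-faces = 2^(1+1) · C(7,1+1) = 4 · 21 = 84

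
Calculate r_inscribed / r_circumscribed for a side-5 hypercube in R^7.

r_in / r_out = (5/2) / (5√7/2) = 1/√7 ≈ 0.377964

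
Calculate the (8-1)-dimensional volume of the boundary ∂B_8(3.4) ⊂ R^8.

S_8(3.4) = 2·π^(8/2)·(3.4)^7 / Γ(8/2) ≈ 170542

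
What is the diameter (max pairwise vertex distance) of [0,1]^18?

Diagonal = √18 · 1 ≈ 4.24264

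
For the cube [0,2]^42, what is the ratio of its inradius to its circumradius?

r_in / r_out = (2/2) / (2√42/2) = 1/√42 ≈ 0.154303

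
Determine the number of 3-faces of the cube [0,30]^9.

An n-cube has C(n,k)·2^(n-k) k-faces. Here C(9,3)·2^6 = 84·64 = 5376.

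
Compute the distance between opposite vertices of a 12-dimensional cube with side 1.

Diagonal = √12 · 1 ≈ 3.4641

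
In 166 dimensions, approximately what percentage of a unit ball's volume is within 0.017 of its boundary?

1 - (1-0.017)^166 ≈ 0.941939 ≈ 94.19%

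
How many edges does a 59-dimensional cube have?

An n-cube has n·2^(n-1) edges. With n = 59: 59·288230376151711744 = 17005592192950992896.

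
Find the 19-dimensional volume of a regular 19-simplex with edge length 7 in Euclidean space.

For a regular n-simplex with edge a, V = (a^n / n!)·√((n+1)/2^n). With a=7, n=19: V ≈ 0.00057876.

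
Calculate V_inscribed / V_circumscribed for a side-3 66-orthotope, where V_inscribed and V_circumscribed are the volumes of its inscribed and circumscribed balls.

V_in / V_out = (r_in/r_out)^66 = (1/√66)^66 = 66^(-66/2) ≈ 9.01675e-61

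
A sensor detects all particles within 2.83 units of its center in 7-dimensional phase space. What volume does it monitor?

The n-ball volume is π^(n/2)·r^n/Γ(n/2+1). With n=7, r=2.83: V ≈ 6868.87.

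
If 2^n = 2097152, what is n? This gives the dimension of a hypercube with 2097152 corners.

Since 2^n = 2097152, we have n = 21.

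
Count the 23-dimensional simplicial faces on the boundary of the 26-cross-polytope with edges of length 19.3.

f_23(26-orthoplex) = 2^24 · (26 choose 24) = 5452595200.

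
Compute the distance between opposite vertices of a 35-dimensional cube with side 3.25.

Diagonal = √35 · 3.25 ≈ 19.2273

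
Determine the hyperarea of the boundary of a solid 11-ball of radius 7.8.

The surface area of an n-ball is 2π^(n/2) r^(n-1) / Γ(n/2). For n=11, r=7.8: 1.7276e+10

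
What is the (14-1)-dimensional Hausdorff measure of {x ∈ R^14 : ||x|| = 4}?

S_14(4) = 2·π^(14/2)·(4)^13 / Γ(14/2) = 8388608·π^7/45 ≈ 5.63023e+08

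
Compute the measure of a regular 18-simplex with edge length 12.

V = (12^18 / 18!) · √((18+1) / 2^18) ≈ 35.402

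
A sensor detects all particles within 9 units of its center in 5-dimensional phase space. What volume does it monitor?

Volume = π^{5/2}·(9)^5/Γ(7/2) = 157464·π^2/5 ≈ 310821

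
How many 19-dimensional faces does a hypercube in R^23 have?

Number of 19-faces = C(23,19) · 2^(23-19) = 8855 · 16 = 141680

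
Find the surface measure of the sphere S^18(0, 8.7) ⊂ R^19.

The surface area of an n-ball is 2π^(n/2) r^(n-1) / Γ(n/2). For n=19, r=8.7: 7.2225e+16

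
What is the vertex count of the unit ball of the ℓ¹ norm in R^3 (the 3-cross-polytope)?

The vertices are ±e_1, ..., ±e_3, so there are 2·3 = 6.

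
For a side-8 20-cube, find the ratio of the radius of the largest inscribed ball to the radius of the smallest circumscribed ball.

For an n-cube of any side s, the inradius is s/2 and the circumradius is s√n/2, so the ratio is 1/√20 ≈ 0.223607.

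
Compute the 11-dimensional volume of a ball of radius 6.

V = 859963392·π^5/385 ≈ 6.83547e+08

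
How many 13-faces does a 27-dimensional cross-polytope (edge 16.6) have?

An n-cross-polytope has 2^(k+1)·C(n,k+1) k-faces. Here 2^14·C(27,14) = 16384·20058300 = 328635187200.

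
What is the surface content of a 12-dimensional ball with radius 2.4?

|∂B_12(2.4)| ≈ 243821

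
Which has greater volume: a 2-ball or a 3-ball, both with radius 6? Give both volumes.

V_2(6) ≈ 113.097. V_3(6) ≈ 904.779. The 3-ball is larger.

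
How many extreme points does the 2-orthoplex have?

Number of vertices = 2n = 4.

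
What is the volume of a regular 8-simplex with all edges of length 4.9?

V = (4.9^8 / 8!) · √((8+1) / 2^8) ≈ 1.54543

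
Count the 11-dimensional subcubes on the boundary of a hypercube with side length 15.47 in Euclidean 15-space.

An n-cube has C(n,k)·2^(n-k) k-faces. Here C(15,11)·2^4 = 1365·16 = 21840.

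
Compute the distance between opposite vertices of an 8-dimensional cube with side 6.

The space diagonal of an n-cube of side s is s√n. Here 6·√8 ≈ 16.9706.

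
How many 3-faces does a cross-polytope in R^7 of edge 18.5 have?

Each 3-face is the convex hull of 4 vertices, one chosen as ±e_i from each of 4 distinct axes: 2^4·C(7,4) = 560.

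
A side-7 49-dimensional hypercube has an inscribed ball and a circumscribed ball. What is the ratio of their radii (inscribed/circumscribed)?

r_in = 7/2 (half the side); r_out = 7√49/2 (half the diagonal). Ratio = 1/√49 ≈ 0.142857.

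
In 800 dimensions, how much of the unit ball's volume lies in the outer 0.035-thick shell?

1 - (1-0.035)^800 ≈ 1 - 4.186e-13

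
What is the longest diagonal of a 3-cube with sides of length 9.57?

||(9.57,9.57,...,9.57)|| = √(3)·9.57 ≈ 16.5757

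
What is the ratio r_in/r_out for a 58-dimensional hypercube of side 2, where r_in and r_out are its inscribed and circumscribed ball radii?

r_in / r_out = (2/2) / (2√58/2) = 1/√58 ≈ 0.131306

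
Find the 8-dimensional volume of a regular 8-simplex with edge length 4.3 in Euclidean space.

V = (4.3^8 / 8!) · √((8+1) / 2^8) ≈ 0.543536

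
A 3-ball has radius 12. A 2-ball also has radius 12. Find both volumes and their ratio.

V_3(12) ≈ 7238.23. V_2(12) ≈ 452.389. Ratio V_3/V_2 ≈ 16.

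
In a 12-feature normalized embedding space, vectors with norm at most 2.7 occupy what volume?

Volume = π^{12/2}·(2.7)^12/Γ(7) ≈ 200416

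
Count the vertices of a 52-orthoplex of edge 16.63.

Number of vertices = 2n = 104.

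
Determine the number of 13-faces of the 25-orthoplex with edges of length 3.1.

An n-cross-polytope has 2^(k+1)·C(n,k+1) k-faces. Here 2^14·C(25,14) = 16384·4457400 = 73030041600.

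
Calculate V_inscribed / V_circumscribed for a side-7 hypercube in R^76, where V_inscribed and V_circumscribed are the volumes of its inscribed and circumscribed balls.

The radii are 7/2 and 7√76/2, so the volume ratio is (1/√76)^76 = 76^{-76/2} ≈ 3.3813e-72.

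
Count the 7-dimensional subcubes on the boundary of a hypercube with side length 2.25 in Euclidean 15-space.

An n-cube has C(n,k)·2^(n-k) k-faces. Here C(15,7)·2^8 = 6435·256 = 1647360.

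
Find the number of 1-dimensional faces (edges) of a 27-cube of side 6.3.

An n-cube has n·2^(n-1) edges. With n = 27: 27·67108864 = 1811939328.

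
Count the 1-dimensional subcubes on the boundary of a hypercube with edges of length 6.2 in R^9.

Choose 1 of 9 axes to span the face (C(9,1) = 9 ways), then fix each of the remaining 8 coordinates at one of its two extreme values (2^8 = 256 ways): 9·256 = 2304.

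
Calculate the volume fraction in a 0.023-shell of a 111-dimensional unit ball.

1 - (1-0.023)^111 ≈ 0.924439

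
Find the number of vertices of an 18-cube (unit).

An n-cube has 2^n vertices; for n = 18 that is 2^18 = 262144.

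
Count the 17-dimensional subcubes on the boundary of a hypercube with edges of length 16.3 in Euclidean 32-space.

An n-cube has C(n,k)·2^(n-k) k-faces. Here C(32,17)·2^15 = 565722720·32768 = 18537602088960.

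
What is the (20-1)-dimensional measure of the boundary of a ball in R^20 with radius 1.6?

|∂B_20(1.6)| ≈ 3899.83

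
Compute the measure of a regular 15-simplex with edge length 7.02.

Volume = 7.02^15 · √(16/2^15) / 15! ≈ 0.0837321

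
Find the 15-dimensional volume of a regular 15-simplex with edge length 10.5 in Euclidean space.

Volume = 10.5^15 · √(16/2^15) / 15! ≈ 35.1297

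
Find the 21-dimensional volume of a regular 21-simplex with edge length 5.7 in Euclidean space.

V_21 = √(22) · 5.7^21 / (21! · 2^(21/2)) ≈ 4.73614e-07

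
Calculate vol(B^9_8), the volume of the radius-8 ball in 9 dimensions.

Volume = π^{9/2}·(8)^9/Γ(11/2) = 4294967296·π^4/945 ≈ 4.42718e+08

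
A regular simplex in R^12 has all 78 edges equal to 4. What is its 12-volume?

V = (4^12 / 12!) · √((12+1) / 2^12) ≈ 0.00197322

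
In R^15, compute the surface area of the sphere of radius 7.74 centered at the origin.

The surface area of an n-ball is 2π^(n/2) r^(n-1) / Γ(n/2). For n=15, r=7.74: 1.58451e+13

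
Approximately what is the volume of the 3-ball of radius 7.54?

Volume = π^{3/2}·(7.54)^3/Γ(5/2) ≈ 1795.57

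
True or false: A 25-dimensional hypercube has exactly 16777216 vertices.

False. The 25-cube has 2^25 = 33554432 vertices.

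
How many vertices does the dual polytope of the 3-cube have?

The 3-dimensional cross-polytope has 2n = 2·3 = 6 vertices.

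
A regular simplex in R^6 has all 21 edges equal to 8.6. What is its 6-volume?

V_6 = √(7) · 8.6^6 / (6! · 2^(6/2)) ≈ 185.831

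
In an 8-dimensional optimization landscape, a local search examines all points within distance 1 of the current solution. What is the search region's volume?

V_8(1) = π^(8/2) · (1)^8 / Γ(8/2 + 1) = π^4/24 ≈ 4.05871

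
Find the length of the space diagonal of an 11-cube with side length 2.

||(2,2,...,2)|| = √(11)·2 ≈ 6.63325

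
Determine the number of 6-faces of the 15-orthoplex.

Each 6-face is the convex hull of 7 vertices, one chosen as ±e_i from each of 7 distinct axes: 2^7·C(15,7) = 823680.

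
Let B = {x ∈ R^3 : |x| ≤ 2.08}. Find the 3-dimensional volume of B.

The n-ball volume is π^(n/2)·r^n/Γ(n/2+1). With n=3, r=2.08: V ≈ 37.6946.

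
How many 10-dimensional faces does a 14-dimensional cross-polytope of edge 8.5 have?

An n-cross-polytope has 2^(k+1)·C(n,k+1) k-faces. Here 2^11·C(14,11) = 2048·364 = 745472.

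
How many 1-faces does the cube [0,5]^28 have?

An n-cube has n·2^(n-1) edges. With n = 28: 28·134217728 = 3758096384.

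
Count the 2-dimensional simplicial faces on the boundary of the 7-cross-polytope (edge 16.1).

An n-cross-polytope has 2^(k+1)·C(n,k+1) k-faces. Here 2^3·C(7,3) = 8·35 = 280.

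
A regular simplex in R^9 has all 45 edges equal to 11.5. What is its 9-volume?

For a regular n-simplex with edge a, V = (a^n / n!)·√((n+1)/2^n). With a=11.5, n=9: V ≈ 1354.82.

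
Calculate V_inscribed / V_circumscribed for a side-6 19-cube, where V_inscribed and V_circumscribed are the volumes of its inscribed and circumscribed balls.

V_in/V_out = n^(-n/2) = 19^(-19/2) ≈ 7.10953e-13.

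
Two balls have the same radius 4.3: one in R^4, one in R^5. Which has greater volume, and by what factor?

V_4(4.3) ≈ 1687.11, V_5(4.3) ≈ 7738.21. The 5-ball is larger by a factor of 4.587.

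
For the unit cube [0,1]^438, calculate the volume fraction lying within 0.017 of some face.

1 - (1 - 2·0.017)^438 = 1 - 0.966^438 ≈ 0.999999737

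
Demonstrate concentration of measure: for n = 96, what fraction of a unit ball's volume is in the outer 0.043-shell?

1 - (1-0.043)^96 ≈ 0.985292 ≈ 98.53%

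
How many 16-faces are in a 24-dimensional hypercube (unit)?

Choose 16 of 24 axes to span the face (C(24,16) = 735471 ways), then fix each of the remaining 8 coordinates at one of its two extreme values (2^8 = 256 ways): 735471·256 = 188280576.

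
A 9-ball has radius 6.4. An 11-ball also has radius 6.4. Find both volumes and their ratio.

V_9(6.4) ≈ 5.94207e+07. V_11(6.4) ≈ 1.39022e+09. Ratio V_9/V_11 ≈ 0.04274.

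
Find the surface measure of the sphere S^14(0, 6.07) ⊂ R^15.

S = n·V_n(r)/r = 15·V_15(6.07)/6.07 (volume-to-surface relation), giving 5.27428e+11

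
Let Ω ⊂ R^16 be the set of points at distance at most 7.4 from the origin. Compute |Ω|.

Volume = π^{16/2}·(7.4)^16/Γ(9) ≈ 1.90277e+13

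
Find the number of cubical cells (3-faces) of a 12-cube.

Number of 3-faces = C(12,3) · 2^(12-3) = 220 · 512 = 112640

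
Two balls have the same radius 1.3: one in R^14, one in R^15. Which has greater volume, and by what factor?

V_14(1.3) ≈ 23.5953, V_15(1.3) ≈ 19.5245. The 14-ball is larger by a factor of 1.208.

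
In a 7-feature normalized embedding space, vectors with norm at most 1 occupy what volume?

Volume = π^{7/2}·(1)^7/Γ(9/2) = 16·π^3/105 ≈ 4.72477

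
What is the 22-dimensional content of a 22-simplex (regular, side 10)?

V = (10^22 / 22!) · √((22+1) / 2^22) ≈ 0.0208337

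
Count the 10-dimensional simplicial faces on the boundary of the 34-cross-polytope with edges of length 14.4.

Each 10-face is the convex hull of 11 vertices, one chosen as ±e_i from each of 11 distinct axes: 2^11·C(34,11) = 585928212480.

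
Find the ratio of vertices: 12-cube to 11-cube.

The 12-cube has 2^12 = 4096 vertices. The 11-cube has 2^11 = 2048 vertices. Ratio: 4096/2048 = 2.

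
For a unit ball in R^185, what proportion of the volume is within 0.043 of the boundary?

Shell fraction = 1 - (1-0.043)^185 ≈ 0.999706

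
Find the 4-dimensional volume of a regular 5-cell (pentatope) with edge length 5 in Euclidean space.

For a regular n-simplex with edge a, V = (a^n / n!)·√((n+1)/2^n). With a=5, n=4: V ≈ 14.5577.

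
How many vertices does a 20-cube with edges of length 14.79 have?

Each vertex is a binary string of length 20, so there are 2^20 = 1048576.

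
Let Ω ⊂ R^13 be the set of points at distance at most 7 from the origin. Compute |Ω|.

Volume = π^{13/2}·(7)^13/Γ(15/2) = 1771684761728·π^6/19305 ≈ 8.82299e+10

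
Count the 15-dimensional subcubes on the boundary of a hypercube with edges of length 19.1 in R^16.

An n-cube has C(n,k)·2^(n-k) k-faces. Here C(16,15)·2^1 = 16·2 = 32.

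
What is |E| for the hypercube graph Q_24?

An n-cube has n·2^(n-1) edges. With n = 24: 24·8388608 = 201326592.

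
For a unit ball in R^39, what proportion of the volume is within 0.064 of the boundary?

Shell fraction = 1 - (1-0.064)^39 ≈ 0.924184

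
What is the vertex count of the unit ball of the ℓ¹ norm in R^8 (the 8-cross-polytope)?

Number of vertices = 2n = 16.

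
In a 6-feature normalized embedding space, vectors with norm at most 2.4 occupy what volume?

Volume = π^{6/2}·(2.4)^6/Γ(4) ≈ 987.565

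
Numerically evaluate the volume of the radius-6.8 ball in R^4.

The n-ball volume is π^(n/2)·r^n/Γ(n/2+1). With n=4, r=6.8: V ≈ 10551.3.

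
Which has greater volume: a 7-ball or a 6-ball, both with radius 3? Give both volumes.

V_7(3) ≈ 10333.1. V_6(3) ≈ 3767.26. The 7-ball is larger.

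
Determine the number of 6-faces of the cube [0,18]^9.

f_6(9-cube) = (9 choose 6) · 2^3 = 672.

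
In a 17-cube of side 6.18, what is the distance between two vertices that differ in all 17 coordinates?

||(6.18,6.18,...,6.18)|| = √(17)·6.18 ≈ 25.4808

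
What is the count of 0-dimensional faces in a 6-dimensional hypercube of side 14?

Number of 0-faces = C(6,0) · 2^(6-0) = 1 · 64 = 64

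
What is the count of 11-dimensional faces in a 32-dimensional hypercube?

Number of 11-faces = C(32,11) · 2^(32-11) = 129024480 · 2097152 = 270583946280960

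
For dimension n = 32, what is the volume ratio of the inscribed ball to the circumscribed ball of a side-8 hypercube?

V_in / V_out = (r_in/r_out)^32 = (1/√32)^32 = 32^(-32/2) ≈ 8.27181e-25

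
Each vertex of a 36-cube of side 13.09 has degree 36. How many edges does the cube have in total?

Each of the 2^36 = 68719476736 vertices has degree 36; total edges = 36·2^36/2 = 1236950581248.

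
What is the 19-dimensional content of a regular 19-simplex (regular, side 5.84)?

V = (5.84^19 / 19!) · √((19+1) / 2^19) ≈ 1.85131e-05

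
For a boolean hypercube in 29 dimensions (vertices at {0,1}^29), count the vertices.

The 29-cube has 2^29 = 536870912 vertices.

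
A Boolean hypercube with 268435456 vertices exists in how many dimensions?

n = log_2(268435456) = 28.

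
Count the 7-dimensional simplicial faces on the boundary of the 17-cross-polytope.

An n-cross-polytope has 2^(k+1)·C(n,k+1) k-faces. Here 2^8·C(17,8) = 256·24310 = 6223360.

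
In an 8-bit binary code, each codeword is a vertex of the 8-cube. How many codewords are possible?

An n-cube has 2^n vertices; for n = 8 that is 2^8 = 256.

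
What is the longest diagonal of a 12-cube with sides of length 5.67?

Diagonal = √12 · 5.67 ≈ 19.6415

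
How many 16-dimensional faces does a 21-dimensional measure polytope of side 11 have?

Choose 16 of 21 axes to span the face (C(21,16) = 20349 ways), then fix each of the remaining 5 coordinates at one of its two extreme values (2^5 = 32 ways): 20349·32 = 651168.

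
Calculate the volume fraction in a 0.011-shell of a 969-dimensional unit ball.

Shell fraction = 1 - (1-0.011)^969 ≈ 0.999978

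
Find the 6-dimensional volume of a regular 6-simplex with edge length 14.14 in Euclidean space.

V_6 = √(7) · 14.14^6 / (6! · 2^(6/2)) ≈ 3671.33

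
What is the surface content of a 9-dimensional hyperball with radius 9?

|∂B_9(9)| = 459165024·π^4/35 ≈ 1.27791e+09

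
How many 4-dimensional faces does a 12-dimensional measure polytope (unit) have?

Number of 4-faces = C(12,4) · 2^(12-4) = 495 · 256 = 126720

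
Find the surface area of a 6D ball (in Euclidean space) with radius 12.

S = n·V_n(r)/r = 6·V_6(12)/12 (volume-to-surface relation), giving 248832·π^3 ≈ 7.71535e+06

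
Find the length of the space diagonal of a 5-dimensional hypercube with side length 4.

d = √(4² + 4² + ... + 4²) [5 terms] = √(5·4²) = 4√5 ≈ 8.94427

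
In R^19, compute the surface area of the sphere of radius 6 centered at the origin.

S_19(6) = 2·π^(19/2)·(6)^18 / Γ(19/2) = 1283918464548864·π^9/425425 ≈ 8.99629e+13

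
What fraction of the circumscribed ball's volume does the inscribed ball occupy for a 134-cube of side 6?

Volume scales as r^n, and r_in/r_out = 1/√134, giving (1/√134)^134 ≈ 3.04774e-143.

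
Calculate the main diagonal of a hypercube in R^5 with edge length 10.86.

The space diagonal of an n-cube of side s is s√n. Here 10.86·√5 ≈ 24.2837.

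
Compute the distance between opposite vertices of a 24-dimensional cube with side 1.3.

The space diagonal of an n-cube of side s is s√n. Here 1.3·√24 ≈ 6.36867.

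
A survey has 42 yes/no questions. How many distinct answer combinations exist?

An n-cube has 2^n vertices; for n = 42 that is 2^42 = 4398046511104.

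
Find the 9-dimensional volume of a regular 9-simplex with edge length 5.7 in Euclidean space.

V = (5.7^9 / 9!) · √((9+1) / 2^9) ≈ 2.44611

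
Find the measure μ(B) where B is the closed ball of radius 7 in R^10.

The n-ball volume is π^(n/2)·r^n/Γ(n/2+1). With n=10, r=7: V = 282475249·π^5/120 ≈ 7.20358e+08.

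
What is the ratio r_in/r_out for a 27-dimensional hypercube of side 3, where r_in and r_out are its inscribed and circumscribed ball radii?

For an n-cube of any side s, the inradius is s/2 and the circumradius is s√n/2, so the ratio is 1/√27 ≈ 0.19245.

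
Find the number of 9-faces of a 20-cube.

f_9(20-cube) = (20 choose 9) · 2^11 = 343982080.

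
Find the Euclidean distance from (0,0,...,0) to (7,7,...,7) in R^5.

d = √(7² + 7² + ... + 7²) [5 terms] = √(5·7²) = 7√5 ≈ 15.6525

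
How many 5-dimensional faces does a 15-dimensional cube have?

f_5(15-cube) = (15 choose 5) · 2^10 = 3075072.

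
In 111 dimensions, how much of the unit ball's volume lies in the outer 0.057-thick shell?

1 - (1-0.057)^111 ≈ 0.998518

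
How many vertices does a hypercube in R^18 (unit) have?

Number of vertices = 2^18 = 262144.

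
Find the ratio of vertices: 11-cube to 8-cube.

The 11-cube has 2^11 = 2048 vertices. The 8-cube has 2^8 = 256 vertices. Ratio: 2048/256 = 8.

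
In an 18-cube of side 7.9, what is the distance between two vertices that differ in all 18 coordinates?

||(7.9,7.9,...,7.9)|| = √(18)·7.9 ≈ 33.5169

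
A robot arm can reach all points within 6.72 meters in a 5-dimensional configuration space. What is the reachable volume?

Volume = π^{5/2}·(6.72)^5/Γ(7/2) ≈ 72134.8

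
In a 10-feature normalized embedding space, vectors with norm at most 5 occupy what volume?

Volume = π^{10/2}·(5)^10/Γ(6) = 1953125·π^5/24 ≈ 2.49039e+07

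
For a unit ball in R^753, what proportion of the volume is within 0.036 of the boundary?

Shell fraction = 1 - (1-0.036)^753 ≈ 1 - 1.023e-12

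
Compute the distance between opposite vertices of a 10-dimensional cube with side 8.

||(8,8,...,8)|| = √(10)·8 ≈ 25.2982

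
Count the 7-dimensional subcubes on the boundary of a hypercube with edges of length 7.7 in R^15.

Choose 7 of 15 axes to span the face (C(15,7) = 6435 ways), then fix each of the remaining 8 coordinates at one of its two extreme values (2^8 = 256 ways): 6435·256 = 1647360.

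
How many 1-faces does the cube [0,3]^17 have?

Number of 1-faces = C(17,1)·2^(17-1) = 17·65536 = 1114112.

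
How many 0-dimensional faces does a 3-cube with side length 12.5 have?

f_0(3-cube) = (3 choose 0) · 2^3 = 8.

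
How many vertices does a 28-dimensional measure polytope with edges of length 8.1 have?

An n-cube has 2^n vertices; for n = 28 that is 2^28 = 268435456.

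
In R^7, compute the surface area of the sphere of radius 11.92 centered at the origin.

S_7(11.92) = 2·π^(7/2)·(11.92)^6 / Γ(7/2) ≈ 9.48715e+07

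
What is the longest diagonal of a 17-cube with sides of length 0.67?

||(0.67,0.67,...,0.67)|| = √(17)·0.67 ≈ 2.76248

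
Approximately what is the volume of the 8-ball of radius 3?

V = 2187·π^4/8 ≈ 26629.2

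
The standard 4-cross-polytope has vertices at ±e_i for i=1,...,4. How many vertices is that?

Number of vertices = 2n = 8.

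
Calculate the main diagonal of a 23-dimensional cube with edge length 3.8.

||(3.8,3.8,...,3.8)|| = √(23)·3.8 ≈ 18.2242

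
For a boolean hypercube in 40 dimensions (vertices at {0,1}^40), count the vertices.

The 40-cube has 2^40 = 1099511627776 vertices.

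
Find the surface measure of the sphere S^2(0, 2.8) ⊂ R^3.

The surface area of an n-ball is 2π^(n/2) r^(n-1) / Γ(n/2). For n=3, r=2.8: 4πr² = 4π·(2.8)² ≈ 98.5203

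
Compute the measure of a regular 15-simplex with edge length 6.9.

V_15 = √(16) · 6.9^15 / (15! · 2^(15/2)) ≈ 0.0646505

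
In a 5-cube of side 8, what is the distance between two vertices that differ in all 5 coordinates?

||(8,8,...,8)|| = √(5)·8 ≈ 17.8885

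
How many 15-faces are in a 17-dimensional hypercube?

f_15(17-cube) = (17 choose 15) · 2^2 = 544.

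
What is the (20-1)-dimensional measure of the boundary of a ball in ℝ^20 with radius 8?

S = n·V_n(r)/r = 20·V_20(8)/8 (volume-to-surface relation), giving 2251799813685248·π^10/2835 ≈ 7.43833e+16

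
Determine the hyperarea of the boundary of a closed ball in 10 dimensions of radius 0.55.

S = n·V_n(r)/r = 10·V_10(0.55)/0.55 (volume-to-surface relation), giving 0.117444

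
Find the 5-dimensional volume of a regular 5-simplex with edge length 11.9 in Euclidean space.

V_5 = √(6) · 11.9^5 / (5! · 2^(5/2)) ≈ 861.101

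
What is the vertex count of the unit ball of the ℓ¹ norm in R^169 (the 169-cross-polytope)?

The 169-dimensional cross-polytope has 2n = 2·169 = 338 vertices.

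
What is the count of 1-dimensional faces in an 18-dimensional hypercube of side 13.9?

f_1(18-cube) = (18 choose 1) · 2^17 = 2359296.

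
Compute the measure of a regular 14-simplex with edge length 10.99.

V_14 = √(15) · 10.99^14 / (14! · 2^(14/2)) ≈ 130.135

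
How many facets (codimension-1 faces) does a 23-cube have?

f_22(23-cube) = (23 choose 22) · 2^1 = 46.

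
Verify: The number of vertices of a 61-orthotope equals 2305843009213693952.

True. The 61-cube has 2^61 = 2305843009213693952 vertices.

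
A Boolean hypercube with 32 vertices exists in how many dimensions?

2^n = 32 ⇒ n = log_2(32) = 5.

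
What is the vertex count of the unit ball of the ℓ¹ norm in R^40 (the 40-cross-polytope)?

The 40-dimensional cross-polytope has 2n = 2·40 = 80 vertices.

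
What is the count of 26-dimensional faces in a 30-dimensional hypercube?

Number of 26-faces = C(30,26) · 2^(30-26) = 27405 · 16 = 438480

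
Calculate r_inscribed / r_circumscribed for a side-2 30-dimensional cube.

r_in = 2/2 (half the side); r_out = 2√30/2 (half the diagonal). Ratio = 1/√30 ≈ 0.182574.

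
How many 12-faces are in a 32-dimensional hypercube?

f_12(32-cube) = (32 choose 12) · 2^20 = 236760952995840.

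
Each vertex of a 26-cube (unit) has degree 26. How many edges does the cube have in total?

Each of the 2^26 = 67108864 vertices has degree 26; total edges = 26·2^26/2 = 872415232.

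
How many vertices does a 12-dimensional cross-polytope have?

An n-cross-polytope has 2n vertices; here n = 12, giving 24.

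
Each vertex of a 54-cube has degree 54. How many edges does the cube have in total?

An n-cube has n·2^(n-1) edges. With n = 54: 54·9007199254740992 = 486388759756013568.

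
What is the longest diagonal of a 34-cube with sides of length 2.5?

d = √(2.5² + 2.5² + ... + 2.5²) [34 terms] = √(34·2.5²) = 2.5√34 ≈ 14.5774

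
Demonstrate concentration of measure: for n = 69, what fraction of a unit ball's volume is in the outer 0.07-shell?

1 - (1-0.07)^69 ≈ 0.993312 ≈ 99.33%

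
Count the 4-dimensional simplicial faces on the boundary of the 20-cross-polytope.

Number of 4-faces = 2^(4+1) · C(20,4+1) = 32 · 15504 = 496128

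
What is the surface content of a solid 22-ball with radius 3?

S = n·V_n(r)/r = 22·V_22(3)/3 (volume-to-surface relation), giving 129140163·π^11/22400 ≈ 1.69614e+09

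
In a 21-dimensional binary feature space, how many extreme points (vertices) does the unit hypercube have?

The 21-cube has 2^21 = 2097152 vertices.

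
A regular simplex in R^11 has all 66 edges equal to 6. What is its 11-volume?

V = (6^11 / 11!) · √((11+1) / 2^11) ≈ 0.695719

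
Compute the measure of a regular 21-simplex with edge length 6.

For a regular n-simplex with edge a, V = (a^n / n!)·√((n+1)/2^n). With a=6, n=21: V ≈ 1.39068e-06.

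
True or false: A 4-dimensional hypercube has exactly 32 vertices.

False. The 4-cube has 2^4 = 16 vertices.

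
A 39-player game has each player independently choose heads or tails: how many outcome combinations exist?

Each vertex is a binary string of length 39, so there are 2^39 = 549755813888.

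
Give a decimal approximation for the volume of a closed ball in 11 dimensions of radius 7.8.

Volume = π^{11/2}·(7.8)^11/Γ(13/2) ≈ 1.22503e+10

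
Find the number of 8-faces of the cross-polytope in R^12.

Number of 8-faces = 2^(8+1) · C(12,8+1) = 512 · 220 = 112640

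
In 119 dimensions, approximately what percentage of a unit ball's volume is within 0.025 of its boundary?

1 - (1-0.025)^119 ≈ 0.950847 ≈ 95.08%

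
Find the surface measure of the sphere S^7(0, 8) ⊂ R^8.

The surface area of an n-ball is 2π^(n/2) r^(n-1) / Γ(n/2). For n=8, r=8: 2097152·π^4/3 ≈ 6.80939e+07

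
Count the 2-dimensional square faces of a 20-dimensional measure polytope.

f_2(20-cube) = (20 choose 2) · 2^18 = 49807360.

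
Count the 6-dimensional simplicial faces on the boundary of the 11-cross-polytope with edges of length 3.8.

f_6(11-orthoplex) = 2^7 · (11 choose 7) = 42240.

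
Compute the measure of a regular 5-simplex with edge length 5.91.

V_5 = √(6) · 5.91^5 / (5! · 2^(5/2)) ≈ 26.017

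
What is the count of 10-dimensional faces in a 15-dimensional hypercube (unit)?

An n-cube has C(n,k)·2^(n-k) k-faces. Here C(15,10)·2^5 = 3003·32 = 96096.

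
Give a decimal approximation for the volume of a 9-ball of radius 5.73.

Volume = π^{9/2}·(5.73)^9/Γ(11/2) ≈ 2.19639e+07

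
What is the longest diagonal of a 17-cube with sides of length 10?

d = √(10² + 10² + ... + 10²) [17 terms] = √(17·10²) = 10√17 ≈ 41.2311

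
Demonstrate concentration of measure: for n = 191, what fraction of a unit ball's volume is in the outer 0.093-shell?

1 - (1-0.093)^191 ≈ 0.999999992 ≈ 99.999999%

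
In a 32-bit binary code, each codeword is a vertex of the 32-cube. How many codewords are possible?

The 32-cube has 2^32 = 4294967296 vertices.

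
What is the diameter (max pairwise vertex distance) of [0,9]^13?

d = √(9² + 9² + ... + 9²) [13 terms] = √(13·9²) = 9√13 ≈ 32.45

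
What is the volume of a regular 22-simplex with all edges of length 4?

Volume = 4^22 · √(23/2^22) / 22! ≈ 3.66511e-11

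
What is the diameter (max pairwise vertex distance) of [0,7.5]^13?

||(7.5,7.5,...,7.5)|| = √(13)·7.5 ≈ 27.0416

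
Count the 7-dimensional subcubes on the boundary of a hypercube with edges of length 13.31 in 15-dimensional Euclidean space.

Choose 7 of 15 axes to span the face (C(15,7) = 6435 ways), then fix each of the remaining 8 coordinates at one of its two extreme values (2^8 = 256 ways): 6435·256 = 1647360.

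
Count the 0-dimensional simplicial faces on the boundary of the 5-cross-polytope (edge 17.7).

Each 0-face is the convex hull of 1 vertex, one chosen as ±e_i from each of 1 distinct axis: 2^1·C(5,1) = 10.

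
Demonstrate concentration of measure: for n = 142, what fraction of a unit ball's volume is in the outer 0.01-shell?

1 - (1-0.01)^142 ≈ 0.760008 ≈ 76.00%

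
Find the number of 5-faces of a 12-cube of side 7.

An n-cube has C(n,k)·2^(n-k) k-faces. Here C(12,5)·2^7 = 792·128 = 101376.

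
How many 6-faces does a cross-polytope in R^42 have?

An n-cross-polytope has 2^(k+1)·C(n,k+1) k-faces. Here 2^7·C(42,7) = 128·26978328 = 3453225984.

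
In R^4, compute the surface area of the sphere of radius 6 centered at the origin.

|∂B_4(6)| = 432·π^2 ≈ 4263.67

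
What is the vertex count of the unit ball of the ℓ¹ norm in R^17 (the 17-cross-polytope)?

The 17-dimensional cross-polytope has 2n = 2·17 = 34 vertices.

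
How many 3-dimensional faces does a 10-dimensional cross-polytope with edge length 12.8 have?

An n-cross-polytope has 2^(k+1)·C(n,k+1) k-faces. Here 2^4·C(10,4) = 16·210 = 3360.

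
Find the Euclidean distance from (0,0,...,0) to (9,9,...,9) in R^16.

Diagonal = √16 · 9 = 36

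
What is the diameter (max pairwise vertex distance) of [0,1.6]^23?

The space diagonal of an n-cube of side s is s√n. Here 1.6·√23 ≈ 7.67333.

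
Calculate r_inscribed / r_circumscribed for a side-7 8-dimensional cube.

r_in = 7/2 (half the side); r_out = 7√8/2 (half the diagonal). Ratio = 1/√8 ≈ 0.353553.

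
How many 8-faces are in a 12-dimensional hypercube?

Choose 8 of 12 axes to span the face (C(12,8) = 495 ways), then fix each of the remaining 4 coordinates at one of its two extreme values (2^4 = 16 ways): 495·16 = 7920.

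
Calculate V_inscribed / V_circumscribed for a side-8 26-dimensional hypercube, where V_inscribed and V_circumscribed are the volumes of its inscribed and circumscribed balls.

V_in / V_out = (r_in/r_out)^26 = (1/√26)^26 = 26^(-26/2) ≈ 4.03038e-19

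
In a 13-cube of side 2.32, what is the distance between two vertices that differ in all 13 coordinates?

The space diagonal of an n-cube of side s is s√n. Here 2.32·√13 ≈ 8.36488.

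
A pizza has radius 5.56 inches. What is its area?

V_2(5.56) = π^(2/2) · (5.56)^2 / Γ(2/2 + 1) ≈ 97.1179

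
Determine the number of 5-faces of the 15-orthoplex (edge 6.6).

Number of 5-faces = 2^(5+1) · C(15,5+1) = 64 · 5005 = 320320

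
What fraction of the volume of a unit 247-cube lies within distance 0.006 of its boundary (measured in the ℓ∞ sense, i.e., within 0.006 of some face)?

The inner cube has side 1-2·0.006 = 0.988 and volume (0.988)^247 ≈ 0.0507, so the shell holds 0.949305 of the volume.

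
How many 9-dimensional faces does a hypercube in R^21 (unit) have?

Number of 9-faces = C(21,9) · 2^(21-9) = 293930 · 4096 = 1203937280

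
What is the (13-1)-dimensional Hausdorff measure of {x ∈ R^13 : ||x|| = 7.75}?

S_13(7.75) = 2·π^(13/2)·(7.75)^12 / Γ(13/2) ≈ 5.55783e+11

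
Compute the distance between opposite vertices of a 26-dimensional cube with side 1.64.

The space diagonal of an n-cube of side s is s√n. Here 1.64·√26 ≈ 8.36239.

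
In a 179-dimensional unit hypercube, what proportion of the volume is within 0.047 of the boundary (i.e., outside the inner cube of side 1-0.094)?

The inner cube has side 1-2·0.047 = 0.906 and volume (0.906)^179 ≈ 2.118e-08, so the shell holds 0.9999999788 of the volume.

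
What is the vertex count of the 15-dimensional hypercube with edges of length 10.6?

Number of vertices = 2^15 = 32768.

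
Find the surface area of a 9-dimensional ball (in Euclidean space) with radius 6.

|∂B_9(6)| = 17915904·π^4/35 ≈ 4.98621e+07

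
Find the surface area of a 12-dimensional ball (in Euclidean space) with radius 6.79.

|∂B_12(6.79)| ≈ 2.26629e+10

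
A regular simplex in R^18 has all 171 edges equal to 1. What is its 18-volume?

V = (1^18 / 18!) · √((18+1) / 2^18) ≈ 1.32974e-18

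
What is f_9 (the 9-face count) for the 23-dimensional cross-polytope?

f_9(23-orthoplex) = 2^10 · (23 choose 10) = 1171523584.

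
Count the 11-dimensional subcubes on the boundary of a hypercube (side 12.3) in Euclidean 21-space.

An n-cube has C(n,k)·2^(n-k) k-faces. Here C(21,11)·2^10 = 352716·1024 = 361181184.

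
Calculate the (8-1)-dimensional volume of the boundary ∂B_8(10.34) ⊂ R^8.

S = n·V_n(r)/r = 8·V_8(10.34)/10.34 (volume-to-surface relation), giving 4.10319e+08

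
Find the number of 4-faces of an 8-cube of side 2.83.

Number of 4-faces = C(8,4) · 2^(8-4) = 70 · 16 = 1120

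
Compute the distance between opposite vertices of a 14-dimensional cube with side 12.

||(12,12,...,12)|| = √(14)·12 ≈ 44.8999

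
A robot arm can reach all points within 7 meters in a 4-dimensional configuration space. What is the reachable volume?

V_4(7) = π^(4/2) · (7)^4 / Γ(4/2 + 1) = 2401·π^2/2 ≈ 11848.5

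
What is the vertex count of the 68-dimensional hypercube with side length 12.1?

An n-cube has 2^n vertices; for n = 68 that is 2^68 = 295147905179352825856.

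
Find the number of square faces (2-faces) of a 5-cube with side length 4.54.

f_2(5-cube) = (5 choose 2) · 2^3 = 80.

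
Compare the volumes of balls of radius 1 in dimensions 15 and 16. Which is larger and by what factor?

V_15(1) ≈ 0.381443, V_16(1) ≈ 0.235331. The 15-ball is larger by a factor of 1.621.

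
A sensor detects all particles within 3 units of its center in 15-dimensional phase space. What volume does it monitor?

V = 45349632·π^7/25025 ≈ 5.47329e+06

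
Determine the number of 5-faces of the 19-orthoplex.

f_5(19-orthoplex) = 2^6 · (19 choose 6) = 1736448.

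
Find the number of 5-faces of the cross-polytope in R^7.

An n-cross-polytope has 2^(k+1)·C(n,k+1) k-faces. Here 2^6·C(7,6) = 64·7 = 448.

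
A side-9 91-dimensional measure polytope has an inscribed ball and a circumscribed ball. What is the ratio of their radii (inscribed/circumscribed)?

For an n-cube of any side s, the inradius is s/2 and the circumradius is s√n/2, so the ratio is 1/√91 ≈ 0.104828.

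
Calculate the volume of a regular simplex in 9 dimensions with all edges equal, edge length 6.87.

Volume = 6.87^9 · √(10/2^9) / 9! ≈ 13.1284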